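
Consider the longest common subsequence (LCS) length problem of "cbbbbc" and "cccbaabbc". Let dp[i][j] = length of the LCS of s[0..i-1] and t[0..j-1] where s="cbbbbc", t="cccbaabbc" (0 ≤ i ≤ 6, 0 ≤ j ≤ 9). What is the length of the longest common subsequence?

   ''  c  c  c  b  a  a  b  b  c
''  0  0  0  0  0  0  0  0  0  0
 c  0  1  1  1  1  1  1  1  1  1
 b  0  1  1  1  2  2  2  2  2  2
 b  0  1  1  1  2  2  2  3  3  3
 b  0  1  1  1  2  2  2  3  4  4
 b  0  1  1  1  2  2  2  3  4  4
 c  0  1  2  2  2  2  2  3  4  5

5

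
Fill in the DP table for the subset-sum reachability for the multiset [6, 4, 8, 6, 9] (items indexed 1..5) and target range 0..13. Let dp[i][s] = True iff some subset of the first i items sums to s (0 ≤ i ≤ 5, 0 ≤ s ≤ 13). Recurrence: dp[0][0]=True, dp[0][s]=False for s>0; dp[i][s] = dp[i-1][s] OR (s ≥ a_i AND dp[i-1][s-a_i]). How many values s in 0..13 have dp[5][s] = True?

i\s   0   1   2   3   4   5   6   7   8   9  10  11  12  13
  0   T   F   F   F   F   F   F   F   F   F   F   F   F   F
  1   T   F   F   F   F   F   T   F   F   F   F   F   F   F
  2   T   F   F   F   T   F   T   F   F   F   T   F   F   F
  3   T   F   F   F   T   F   T   F   T   F   T   F   T   F
  4   T   F   F   F   T   F   T   F   T   F   T   F   T   F
  5   T   F   F   F   T   F   T   F   T   T   T   F   T   T

8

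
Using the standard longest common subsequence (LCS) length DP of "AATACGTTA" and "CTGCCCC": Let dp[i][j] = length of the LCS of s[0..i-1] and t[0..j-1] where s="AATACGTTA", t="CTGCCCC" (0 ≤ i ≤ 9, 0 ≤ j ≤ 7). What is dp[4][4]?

   ''  C  T  G  C  C  C  C
''  0  0  0  0  0  0  0  0
 A  0  0  0  0  0  0  0  0
 A  0  0  0  0  0  0  0  0
 T  0  0  1  1  1  1  1  1
 A  0  0  1  1  1  1  1  1
 C  0  1  1  1  2  2  2  2
 G  0  1  1  2  2  2  2  2
 T  0  1  2  2  2  2  2  2
 T  0  1  2  2  2  2  2  2
 A  0  1  2  2  2  2  2  2

1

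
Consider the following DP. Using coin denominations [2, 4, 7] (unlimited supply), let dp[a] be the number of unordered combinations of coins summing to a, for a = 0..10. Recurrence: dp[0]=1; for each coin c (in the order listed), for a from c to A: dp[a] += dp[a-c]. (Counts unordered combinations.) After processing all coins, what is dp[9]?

after  coin     0     1     2     3     4     5     6     7     8     9    10
          2     1     0     1     0     1     0     1     0     1     0     1
          4     1     0     1     0     2     0     2     0     3     0     3
          7     1     0     1     0     2     0     2     1     3     1     3

1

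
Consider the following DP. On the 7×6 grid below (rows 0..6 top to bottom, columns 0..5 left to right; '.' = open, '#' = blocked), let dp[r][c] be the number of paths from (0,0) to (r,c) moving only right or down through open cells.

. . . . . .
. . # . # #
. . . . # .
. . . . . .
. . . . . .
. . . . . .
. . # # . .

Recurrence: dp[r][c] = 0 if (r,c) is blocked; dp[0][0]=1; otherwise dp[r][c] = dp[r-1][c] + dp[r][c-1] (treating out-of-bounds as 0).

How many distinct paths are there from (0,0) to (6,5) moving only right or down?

195

r\c   0   1   2   3   4   5
  0   1   1   1   1   1   1
  1   1   2   0   1   0   0
  2   1   3   3   4   0   0
  3   1   4   7  11  11  11
  4   1   5  12  23  34  45
  5   1   6  18  41  75 120
  6   1   7   0   0  75 195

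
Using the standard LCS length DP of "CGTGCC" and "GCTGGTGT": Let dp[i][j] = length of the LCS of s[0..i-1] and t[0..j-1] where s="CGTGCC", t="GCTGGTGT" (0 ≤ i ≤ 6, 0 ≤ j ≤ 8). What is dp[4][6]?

3

   ''  G  C  T  G  G  T  G  T
''  0  0  0  0  0  0  0  0  0
 C  0  0  1  1  1  1  1  1  1
 G  0  1  1  1  2  2  2  2  2
 T  0  1  1  2  2  2  3  3  3
 G  0  1  1  2  3  3  3  4  4
 C  0  1  2  2  3  3  3  4  4
 C  0  1  2  2  3  3  3  4  4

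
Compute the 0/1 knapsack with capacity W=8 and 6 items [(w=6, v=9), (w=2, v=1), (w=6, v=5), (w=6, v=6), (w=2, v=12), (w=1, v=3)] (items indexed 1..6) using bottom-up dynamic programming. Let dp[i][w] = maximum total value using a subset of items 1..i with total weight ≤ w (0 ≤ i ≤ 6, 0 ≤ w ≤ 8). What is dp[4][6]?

i\w   0   1   2   3   4   5   6   7   8
  0   0   0   0   0   0   0   0   0   0
  1   0   0   0   0   0   0   9   9   9
  2   0   0   1   1   1   1   9   9  10
  3   0   0   1   1   1   1   9   9  10
  4   0   0   1   1   1   1   9   9  10
  5   0   0  12  12  13  13  13  13  21
  6   0   3  12  15  15  16  16  16  21

9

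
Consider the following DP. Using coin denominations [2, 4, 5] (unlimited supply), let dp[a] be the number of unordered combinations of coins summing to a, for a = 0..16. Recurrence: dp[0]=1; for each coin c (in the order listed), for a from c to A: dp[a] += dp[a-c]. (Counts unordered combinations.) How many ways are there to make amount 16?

7

after  coin     0     1     2     3     4     5     6     7     8     9    10    11    12    13    14    15    16
          2     1     0     1     0     1     0     1     0     1     0     1     0     1     0     1     0     1
          4     1     0     1     0     2     0     2     0     3     0     3     0     4     0     4     0     5
          5     1     0     1     0     2     1     2     1     3     2     4     2     5     3     6     4     7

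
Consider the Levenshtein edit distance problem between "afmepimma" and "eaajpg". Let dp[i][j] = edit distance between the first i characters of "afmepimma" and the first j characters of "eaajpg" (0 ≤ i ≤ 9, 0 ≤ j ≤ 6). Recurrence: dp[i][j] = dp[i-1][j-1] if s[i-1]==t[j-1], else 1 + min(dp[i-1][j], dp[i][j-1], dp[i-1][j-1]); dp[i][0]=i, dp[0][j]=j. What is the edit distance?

8

   ''  e  a  a  j  p  g
''  0  1  2  3  4  5  6
 a  1  1  1  2  3  4  5
 f  2  2  2  2  3  4  5
 m  3  3  3  3  3  4  5
 e  4  3  4  4  4  4  5
 p  5  4  4  5  5  4  5
 i  6  5  5  5  6  5  5
 m  7  6  6  6  6  6  6
 m  8  7  7  7  7  7  7
 a  9  8  7  7  8  8  8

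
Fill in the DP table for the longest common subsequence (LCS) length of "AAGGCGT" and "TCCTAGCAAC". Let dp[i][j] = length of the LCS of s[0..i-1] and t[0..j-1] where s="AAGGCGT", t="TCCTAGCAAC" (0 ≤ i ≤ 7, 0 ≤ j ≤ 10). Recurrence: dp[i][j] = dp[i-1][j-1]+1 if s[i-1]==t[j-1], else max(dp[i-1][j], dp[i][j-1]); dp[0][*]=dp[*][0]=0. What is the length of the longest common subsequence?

   ''  T  C  C  T  A  G  C  A  A  C
''  0  0  0  0  0  0  0  0  0  0  0
 A  0  0  0  0  0  1  1  1  1  1  1
 A  0  0  0  0  0  1  1  1  2  2  2
 G  0  0  0  0  0  1  2  2  2  2  2
 G  0  0  0  0  0  1  2  2  2  2  2
 C  0  0  1  1  1  1  2  3  3  3  3
 G  0  0  1  1  1  1  2  3  3  3  3
 T  0  1  1  1  2  2  2  3  3  3  3

3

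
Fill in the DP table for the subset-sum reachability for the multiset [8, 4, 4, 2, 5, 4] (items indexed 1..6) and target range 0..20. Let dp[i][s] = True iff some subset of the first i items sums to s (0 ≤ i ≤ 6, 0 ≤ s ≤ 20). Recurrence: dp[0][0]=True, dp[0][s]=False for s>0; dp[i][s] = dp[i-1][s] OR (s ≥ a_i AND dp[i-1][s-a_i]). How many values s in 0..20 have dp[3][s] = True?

i\s   0   1   2   3   4   5   6   7   8   9  10  11  12  13  14  15  16  17  18  19  20
  0   T   F   F   F   F   F   F   F   F   F   F   F   F   F   F   F   F   F   F   F   F
  1   T   F   F   F   F   F   F   F   T   F   F   F   F   F   F   F   F   F   F   F   F
  2   T   F   F   F   T   F   F   F   T   F   F   F   T   F   F   F   F   F   F   F   F
  3   T   F   F   F   T   F   F   F   T   F   F   F   T   F   F   F   T   F   F   F   F
  4   T   F   T   F   T   F   T   F   T   F   T   F   T   F   T   F   T   F   T   F   F
  5   T   F   T   F   T   T   T   T   T   T   T   T   T   T   T   T   T   T   T   T   F
  6   T   F   T   F   T   T   T   T   T   T   T   T   T   T   T   T   T   T   T   T   T

5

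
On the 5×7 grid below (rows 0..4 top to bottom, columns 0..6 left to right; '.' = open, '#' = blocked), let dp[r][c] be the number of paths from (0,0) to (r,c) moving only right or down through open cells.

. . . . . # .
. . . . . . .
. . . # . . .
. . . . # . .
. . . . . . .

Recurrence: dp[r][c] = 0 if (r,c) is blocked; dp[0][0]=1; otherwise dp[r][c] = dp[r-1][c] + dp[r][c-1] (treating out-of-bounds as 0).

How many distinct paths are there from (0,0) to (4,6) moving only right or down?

r\c   0   1   2   3   4   5   6
  0   1   1   1   1   1   0   0
  1   1   2   3   4   5   5   5
  2   1   3   6   0   5  10  15
  3   1   4  10  10   0  10  25
  4   1   5  15  25  25  35  60

60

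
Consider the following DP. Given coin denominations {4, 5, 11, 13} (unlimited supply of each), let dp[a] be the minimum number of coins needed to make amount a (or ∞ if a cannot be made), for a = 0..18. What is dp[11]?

 a  0  1  2  3  4  5  6  7  8  9 10 11 12 13 14 15 16 17 18
dp  0  -  -  -  1  1  -  -  2  2  2  1  3  1  3  2  2  2  2
(- denotes ∞ / unreachable)

1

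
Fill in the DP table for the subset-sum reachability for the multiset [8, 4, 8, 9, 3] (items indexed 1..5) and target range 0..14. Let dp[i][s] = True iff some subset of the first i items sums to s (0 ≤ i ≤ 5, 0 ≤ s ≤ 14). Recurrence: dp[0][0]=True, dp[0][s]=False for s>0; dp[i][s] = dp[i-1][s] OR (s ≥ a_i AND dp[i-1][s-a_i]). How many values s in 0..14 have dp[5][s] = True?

9

i\s   0   1   2   3   4   5   6   7   8   9  10  11  12  13  14
  0   T   F   F   F   F   F   F   F   F   F   F   F   F   F   F
  1   T   F   F   F   F   F   F   F   T   F   F   F   F   F   F
  2   T   F   F   F   T   F   F   F   T   F   F   F   T   F   F
  3   T   F   F   F   T   F   F   F   T   F   F   F   T   F   F
  4   T   F   F   F   T   F   F   F   T   T   F   F   T   T   F
  5   T   F   F   T   T   F   F   T   T   T   F   T   T   T   F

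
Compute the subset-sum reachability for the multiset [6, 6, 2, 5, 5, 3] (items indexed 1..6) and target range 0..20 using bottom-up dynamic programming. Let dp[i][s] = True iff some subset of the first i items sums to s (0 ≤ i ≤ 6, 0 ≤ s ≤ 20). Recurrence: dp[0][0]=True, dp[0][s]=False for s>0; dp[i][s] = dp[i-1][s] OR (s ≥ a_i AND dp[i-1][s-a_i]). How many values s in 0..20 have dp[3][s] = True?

6

i\s   0   1   2   3   4   5   6   7   8   9  10  11  12  13  14  15  16  17  18  19  20
  0   T   F   F   F   F   F   F   F   F   F   F   F   F   F   F   F   F   F   F   F   F
  1   T   F   F   F   F   F   T   F   F   F   F   F   F   F   F   F   F   F   F   F   F
  2   T   F   F   F   F   F   T   F   F   F   F   F   T   F   F   F   F   F   F   F   F
  3   T   F   T   F   F   F   T   F   T   F   F   F   T   F   T   F   F   F   F   F   F
  4   T   F   T   F   F   T   T   T   T   F   F   T   T   T   T   F   F   T   F   T   F
  5   T   F   T   F   F   T   T   T   T   F   T   T   T   T   T   F   T   T   T   T   F
  6   T   F   T   T   F   T   T   T   T   T   T   T   T   T   T   T   T   T   T   T   T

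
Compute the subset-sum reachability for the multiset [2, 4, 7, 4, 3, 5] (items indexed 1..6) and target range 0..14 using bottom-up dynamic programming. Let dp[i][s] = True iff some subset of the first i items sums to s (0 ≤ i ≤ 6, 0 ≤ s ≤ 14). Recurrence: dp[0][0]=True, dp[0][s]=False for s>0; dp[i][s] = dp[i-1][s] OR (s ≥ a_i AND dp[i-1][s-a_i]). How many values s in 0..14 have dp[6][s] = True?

i\s   0   1   2   3   4   5   6   7   8   9  10  11  12  13  14
  0   T   F   F   F   F   F   F   F   F   F   F   F   F   F   F
  1   T   F   T   F   F   F   F   F   F   F   F   F   F   F   F
  2   T   F   T   F   T   F   T   F   F   F   F   F   F   F   F
  3   T   F   T   F   T   F   T   T   F   T   F   T   F   T   F
  4   T   F   T   F   T   F   T   T   T   T   T   T   F   T   F
  5   T   F   T   T   T   T   T   T   T   T   T   T   T   T   T
  6   T   F   T   T   T   T   T   T   T   T   T   T   T   T   T

14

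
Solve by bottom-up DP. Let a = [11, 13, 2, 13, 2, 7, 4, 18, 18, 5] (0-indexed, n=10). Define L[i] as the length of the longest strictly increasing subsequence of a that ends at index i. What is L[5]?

2

   i    0    1    2    3    4    5    6    7    8    9
a[i]   11   13    2   13    2    7    4   18   18    5
L[i]    1    2    1    2    1    2    2    3    3    3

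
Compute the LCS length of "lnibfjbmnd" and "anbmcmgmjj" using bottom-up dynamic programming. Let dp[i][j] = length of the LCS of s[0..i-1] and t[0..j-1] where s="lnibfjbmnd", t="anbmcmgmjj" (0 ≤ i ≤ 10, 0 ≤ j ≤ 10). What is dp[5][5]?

2

   ''  a  n  b  m  c  m  g  m  j  j
''  0  0  0  0  0  0  0  0  0  0  0
 l  0  0  0  0  0  0  0  0  0  0  0
 n  0  0  1  1  1  1  1  1  1  1  1
 i  0  0  1  1  1  1  1  1  1  1  1
 b  0  0  1  2  2  2  2  2  2  2  2
 f  0  0  1  2  2  2  2  2  2  2  2
 j  0  0  1  2  2  2  2  2  2  3  3
 b  0  0  1  2  2  2  2  2  2  3  3
 m  0  0  1  2  3  3  3  3  3  3  3
 n  0  0  1  2  3  3  3  3  3  3  3
 d  0  0  1  2  3  3  3  3  3  3  3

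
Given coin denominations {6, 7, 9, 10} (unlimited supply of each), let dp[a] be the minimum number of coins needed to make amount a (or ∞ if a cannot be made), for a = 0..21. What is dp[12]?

2

 a  0  1  2  3  4  5  6  7  8  9 10 11 12 13 14 15 16 17 18 19 20 21
dp  0  -  -  -  -  -  1  1  -  1  1  -  2  2  2  2  2  2  2  2  2  3
(- denotes ∞ / unreachable)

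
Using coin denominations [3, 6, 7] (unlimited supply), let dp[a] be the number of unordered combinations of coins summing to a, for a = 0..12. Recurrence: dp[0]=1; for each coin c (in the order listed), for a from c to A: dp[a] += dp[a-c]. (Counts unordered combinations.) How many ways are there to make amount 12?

3

after  coin     0     1     2     3     4     5     6     7     8     9    10    11    12
          3     1     0     0     1     0     0     1     0     0     1     0     0     1
          6     1     0     0     1     0     0     2     0     0     2     0     0     3
          7     1     0     0     1     0     0     2     1     0     2     1     0     3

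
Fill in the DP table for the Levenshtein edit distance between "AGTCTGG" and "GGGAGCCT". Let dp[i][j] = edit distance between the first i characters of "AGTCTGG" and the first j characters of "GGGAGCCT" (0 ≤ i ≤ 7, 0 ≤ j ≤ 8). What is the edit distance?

6

   ''  G  G  G  A  G  C  C  T
''  0  1  2  3  4  5  6  7  8
 A  1  1  2  3  3  4  5  6  7
 G  2  1  1  2  3  3  4  5  6
 T  3  2  2  2  3  4  4  5  5
 C  4  3  3  3  3  4  4  4  5
 T  5  4  4  4  4  4  5  5  4
 G  6  5  4  4  5  4  5  6  5
 G  7  6  5  4  5  5  5  6  6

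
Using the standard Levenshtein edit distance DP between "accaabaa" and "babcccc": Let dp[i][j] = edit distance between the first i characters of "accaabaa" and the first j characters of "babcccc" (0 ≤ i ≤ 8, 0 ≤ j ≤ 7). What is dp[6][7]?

   ''  b  a  b  c  c  c  c
''  0  1  2  3  4  5  6  7
 a  1  1  1  2  3  4  5  6
 c  2  2  2  2  2  3  4  5
 c  3  3  3  3  2  2  3  4
 a  4  4  3  4  3  3  3  4
 a  5  5  4  4  4  4  4  4
 b  6  5  5  4  5  5  5  5
 a  7  6  5  5  5  6  6  6
 a  8  7  6  6  6  6  7  7

5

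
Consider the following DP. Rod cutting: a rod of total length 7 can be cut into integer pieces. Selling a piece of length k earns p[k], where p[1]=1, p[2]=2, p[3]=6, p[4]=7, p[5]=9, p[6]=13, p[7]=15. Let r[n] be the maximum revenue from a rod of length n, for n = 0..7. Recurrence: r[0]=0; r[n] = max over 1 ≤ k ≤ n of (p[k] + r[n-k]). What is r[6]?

13

   n    0    1    2    3    4    5    6    7
r[n]    0    1    2    6    7    9   13   15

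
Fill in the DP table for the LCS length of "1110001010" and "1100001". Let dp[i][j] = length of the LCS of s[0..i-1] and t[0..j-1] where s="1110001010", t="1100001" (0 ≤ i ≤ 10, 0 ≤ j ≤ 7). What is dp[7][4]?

4

   ''  1  1  0  0  0  0  1
''  0  0  0  0  0  0  0  0
 1  0  1  1  1  1  1  1  1
 1  0  1  2  2  2  2  2  2
 1  0  1  2  2  2  2  2  3
 0  0  1  2  3  3  3  3  3
 0  0  1  2  3  4  4  4  4
 0  0  1  2  3  4  5  5  5
 1  0  1  2  3  4  5  5  6
 0  0  1  2  3  4  5  6  6
 1  0  1  2  3  4  5  6  7
 0  0  1  2  3  4  5  6  7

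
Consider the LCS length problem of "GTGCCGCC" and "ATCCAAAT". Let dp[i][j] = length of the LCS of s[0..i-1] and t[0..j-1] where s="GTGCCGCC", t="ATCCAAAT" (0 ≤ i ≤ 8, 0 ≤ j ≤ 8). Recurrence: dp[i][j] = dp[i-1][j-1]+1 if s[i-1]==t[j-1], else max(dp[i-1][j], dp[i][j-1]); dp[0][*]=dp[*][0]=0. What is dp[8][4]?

   ''  A  T  C  C  A  A  A  T
''  0  0  0  0  0  0  0  0  0
 G  0  0  0  0  0  0  0  0  0
 T  0  0  1  1  1  1  1  1  1
 G  0  0  1  1  1  1  1  1  1
 C  0  0  1  2  2  2  2  2  2
 C  0  0  1  2  3  3  3  3  3
 G  0  0  1  2  3  3  3  3  3
 C  0  0  1  2  3  3  3  3  3
 C  0  0  1  2  3  3  3  3  3

3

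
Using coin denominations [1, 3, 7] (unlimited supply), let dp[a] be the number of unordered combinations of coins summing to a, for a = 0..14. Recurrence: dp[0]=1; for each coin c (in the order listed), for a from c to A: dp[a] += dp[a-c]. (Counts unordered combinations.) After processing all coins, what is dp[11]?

after  coin     0     1     2     3     4     5     6     7     8     9    10    11    12    13    14
          1     1     1     1     1     1     1     1     1     1     1     1     1     1     1     1
          3     1     1     1     2     2     2     3     3     3     4     4     4     5     5     5
          7     1     1     1     2     2     2     3     4     4     5     6     6     7     8     9

6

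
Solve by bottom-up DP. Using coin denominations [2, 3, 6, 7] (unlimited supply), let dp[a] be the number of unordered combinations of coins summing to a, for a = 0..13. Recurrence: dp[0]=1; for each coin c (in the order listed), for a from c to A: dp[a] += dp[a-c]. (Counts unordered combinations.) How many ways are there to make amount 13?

after  coin     0     1     2     3     4     5     6     7     8     9    10    11    12    13
          2     1     0     1     0     1     0     1     0     1     0     1     0     1     0
          3     1     0     1     1     1     1     2     1     2     2     2     2     3     2
          6     1     0     1     1     1     1     3     1     3     3     3     3     6     3
          7     1     0     1     1     1     1     3     2     3     4     4     4     7     6

6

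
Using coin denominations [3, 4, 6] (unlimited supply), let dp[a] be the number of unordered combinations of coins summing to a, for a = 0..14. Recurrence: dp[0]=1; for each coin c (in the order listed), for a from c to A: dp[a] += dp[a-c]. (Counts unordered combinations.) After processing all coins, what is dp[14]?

after  coin     0     1     2     3     4     5     6     7     8     9    10    11    12    13    14
          3     1     0     0     1     0     0     1     0     0     1     0     0     1     0     0
          4     1     0     0     1     1     0     1     1     1     1     1     1     2     1     1
          6     1     0     0     1     1     0     2     1     1     2     2     1     4     2     2

2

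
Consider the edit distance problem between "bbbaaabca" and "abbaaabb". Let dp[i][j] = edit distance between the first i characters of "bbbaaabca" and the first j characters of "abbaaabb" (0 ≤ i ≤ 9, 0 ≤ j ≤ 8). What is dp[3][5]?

   ''  a  b  b  a  a  a  b  b
''  0  1  2  3  4  5  6  7  8
 b  1  1  1  2  3  4  5  6  7
 b  2  2  1  1  2  3  4  5  6
 b  3  3  2  1  2  3  4  4  5
 a  4  3  3  2  1  2  3  4  5
 a  5  4  4  3  2  1  2  3  4
 a  6  5  5  4  3  2  1  2  3
 b  7  6  5  5  4  3  2  1  2
 c  8  7  6  6  5  4  3  2  2
 a  9  8  7  7  6  5  4  3  3

3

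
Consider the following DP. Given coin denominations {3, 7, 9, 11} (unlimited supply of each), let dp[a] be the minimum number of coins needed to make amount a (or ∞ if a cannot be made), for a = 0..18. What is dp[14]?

2

 a  0  1  2  3  4  5  6  7  8  9 10 11 12 13 14 15 16 17 18
dp  0  -  -  1  -  -  2  1  -  1  2  1  2  3  2  3  2  3  2
(- denotes ∞ / unreachable)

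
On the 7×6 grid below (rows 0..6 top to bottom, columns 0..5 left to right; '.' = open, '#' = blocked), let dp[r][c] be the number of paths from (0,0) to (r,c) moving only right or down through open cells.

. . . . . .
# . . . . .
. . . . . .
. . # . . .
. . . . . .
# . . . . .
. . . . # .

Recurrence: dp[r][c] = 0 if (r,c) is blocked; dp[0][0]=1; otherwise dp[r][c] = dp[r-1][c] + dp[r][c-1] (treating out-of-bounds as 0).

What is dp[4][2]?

r\c   0   1   2   3   4   5
  0   1   1   1   1   1   1
  1   0   1   2   3   4   5
  2   0   1   3   6  10  15
  3   0   1   0   6  16  31
  4   0   1   1   7  23  54
  5   0   1   2   9  32  86
  6   0   1   3  12   0  86

1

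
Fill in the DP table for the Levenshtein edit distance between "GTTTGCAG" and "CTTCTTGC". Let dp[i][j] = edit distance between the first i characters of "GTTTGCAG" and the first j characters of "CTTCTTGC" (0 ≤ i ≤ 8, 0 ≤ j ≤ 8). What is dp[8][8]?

   ''  C  T  T  C  T  T  G  C
''  0  1  2  3  4  5  6  7  8
 G  1  1  2  3  4  5  6  6  7
 T  2  2  1  2  3  4  5  6  7
 T  3  3  2  1  2  3  4  5  6
 T  4  4  3  2  2  2  3  4  5
 G  5  5  4  3  3  3  3  3  4
 C  6  5  5  4  3  4  4  4  3
 A  7  6  6  5  4  4  5  5  4
 G  8  7  7  6  5  5  5  5  5

5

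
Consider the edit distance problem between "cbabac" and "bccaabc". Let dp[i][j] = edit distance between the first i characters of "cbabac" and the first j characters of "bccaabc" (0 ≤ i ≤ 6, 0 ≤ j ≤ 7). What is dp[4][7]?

4

   ''  b  c  c  a  a  b  c
''  0  1  2  3  4  5  6  7
 c  1  1  1  2  3  4  5  6
 b  2  1  2  2  3  4  4  5
 a  3  2  2  3  2  3  4  5
 b  4  3  3  3  3  3  3  4
 a  5  4  4  4  3  3  4  4
 c  6  5  4  4  4  4  4  4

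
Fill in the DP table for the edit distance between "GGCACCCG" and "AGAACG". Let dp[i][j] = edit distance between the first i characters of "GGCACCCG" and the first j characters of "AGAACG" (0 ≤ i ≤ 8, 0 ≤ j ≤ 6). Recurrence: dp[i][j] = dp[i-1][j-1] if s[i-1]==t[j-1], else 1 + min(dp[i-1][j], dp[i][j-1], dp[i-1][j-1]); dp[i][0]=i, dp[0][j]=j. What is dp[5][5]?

2

   ''  A  G  A  A  C  G
''  0  1  2  3  4  5  6
 G  1  1  1  2  3  4  5
 G  2  2  1  2  3  4  4
 C  3  3  2  2  3  3  4
 A  4  3  3  2  2  3  4
 C  5  4  4  3  3  2  3
 C  6  5  5  4  4  3  3
 C  7  6  6  5  5  4  4
 G  8  7  6  6  6  5  4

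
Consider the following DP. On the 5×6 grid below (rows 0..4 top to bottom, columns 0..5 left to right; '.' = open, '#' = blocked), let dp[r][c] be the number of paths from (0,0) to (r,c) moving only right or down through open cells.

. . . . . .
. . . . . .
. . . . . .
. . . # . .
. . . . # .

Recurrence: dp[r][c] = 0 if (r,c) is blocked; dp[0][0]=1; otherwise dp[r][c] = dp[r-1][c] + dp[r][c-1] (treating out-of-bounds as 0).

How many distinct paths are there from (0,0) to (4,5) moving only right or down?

36

r\c   0   1   2   3   4   5
  0   1   1   1   1   1   1
  1   1   2   3   4   5   6
  2   1   3   6  10  15  21
  3   1   4  10   0  15  36
  4   1   5  15  15   0  36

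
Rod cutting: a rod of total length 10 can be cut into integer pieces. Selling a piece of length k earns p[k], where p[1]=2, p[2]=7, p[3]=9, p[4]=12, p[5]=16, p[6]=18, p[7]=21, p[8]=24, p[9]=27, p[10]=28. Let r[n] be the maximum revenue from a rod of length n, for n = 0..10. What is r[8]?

   n    0    1    2    3    4    5    6    7    8    9   10
r[n]    0    2    7    9   14   16   21   23   28   30   35

28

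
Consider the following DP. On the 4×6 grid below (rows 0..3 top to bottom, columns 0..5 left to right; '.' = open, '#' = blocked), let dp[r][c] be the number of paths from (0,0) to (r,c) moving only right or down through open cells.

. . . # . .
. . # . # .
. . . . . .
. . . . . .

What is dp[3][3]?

r\c   0   1   2   3   4   5
  0   1   1   1   0   0   0
  1   1   2   0   0   0   0
  2   1   3   3   3   3   3
  3   1   4   7  10  13  16

10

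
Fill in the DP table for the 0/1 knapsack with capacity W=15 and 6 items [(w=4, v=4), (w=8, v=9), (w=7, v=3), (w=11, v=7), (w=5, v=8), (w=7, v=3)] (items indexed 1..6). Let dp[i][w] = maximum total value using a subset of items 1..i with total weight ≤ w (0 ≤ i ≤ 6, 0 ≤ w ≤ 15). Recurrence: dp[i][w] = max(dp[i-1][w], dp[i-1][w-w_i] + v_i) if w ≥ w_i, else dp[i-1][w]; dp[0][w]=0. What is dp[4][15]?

i\w   0   1   2   3   4   5   6   7   8   9  10  11  12  13  14  15
  0   0   0   0   0   0   0   0   0   0   0   0   0   0   0   0   0
  1   0   0   0   0   4   4   4   4   4   4   4   4   4   4   4   4
  2   0   0   0   0   4   4   4   4   9   9   9   9  13  13  13  13
  3   0   0   0   0   4   4   4   4   9   9   9   9  13  13  13  13
  4   0   0   0   0   4   4   4   4   9   9   9   9  13  13  13  13
  5   0   0   0   0   4   8   8   8   9  12  12  12  13  17  17  17
  6   0   0   0   0   4   8   8   8   9  12  12  12  13  17  17  17

13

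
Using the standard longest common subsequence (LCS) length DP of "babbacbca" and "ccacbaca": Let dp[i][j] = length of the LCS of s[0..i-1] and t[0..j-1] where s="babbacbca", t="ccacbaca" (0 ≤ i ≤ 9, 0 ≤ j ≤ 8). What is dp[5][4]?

   ''  c  c  a  c  b  a  c  a
''  0  0  0  0  0  0  0  0  0
 b  0  0  0  0  0  1  1  1  1
 a  0  0  0  1  1  1  2  2  2
 b  0  0  0  1  1  2  2  2  2
 b  0  0  0  1  1  2  2  2  2
 a  0  0  0  1  1  2  3  3  3
 c  0  1  1  1  2  2  3  4  4
 b  0  1  1  1  2  3  3  4  4
 c  0  1  2  2  2  3  3  4  4
 a  0  1  2  3  3  3  4  4  5

1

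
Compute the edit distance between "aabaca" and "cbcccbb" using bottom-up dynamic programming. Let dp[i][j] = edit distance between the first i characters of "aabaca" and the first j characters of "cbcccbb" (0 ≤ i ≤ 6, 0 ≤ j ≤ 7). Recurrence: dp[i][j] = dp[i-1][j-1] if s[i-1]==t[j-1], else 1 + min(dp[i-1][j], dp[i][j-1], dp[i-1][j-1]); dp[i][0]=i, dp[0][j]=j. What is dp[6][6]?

   ''  c  b  c  c  c  b  b
''  0  1  2  3  4  5  6  7
 a  1  1  2  3  4  5  6  7
 a  2  2  2  3  4  5  6  7
 b  3  3  2  3  4  5  5  6
 a  4  4  3  3  4  5  6  6
 c  5  4  4  3  3  4  5  6
 a  6  5  5  4  4  4  5  6

5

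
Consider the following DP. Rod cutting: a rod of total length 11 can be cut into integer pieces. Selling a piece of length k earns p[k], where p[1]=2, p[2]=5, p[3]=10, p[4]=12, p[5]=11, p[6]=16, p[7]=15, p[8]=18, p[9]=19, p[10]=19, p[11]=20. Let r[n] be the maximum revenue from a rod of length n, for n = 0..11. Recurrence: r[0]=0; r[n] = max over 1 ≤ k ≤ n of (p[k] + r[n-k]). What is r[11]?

   n    0    1    2    3    4    5    6    7    8    9   10   11
r[n]    0    2    5   10   12   15   20   22   25   30   32   35

35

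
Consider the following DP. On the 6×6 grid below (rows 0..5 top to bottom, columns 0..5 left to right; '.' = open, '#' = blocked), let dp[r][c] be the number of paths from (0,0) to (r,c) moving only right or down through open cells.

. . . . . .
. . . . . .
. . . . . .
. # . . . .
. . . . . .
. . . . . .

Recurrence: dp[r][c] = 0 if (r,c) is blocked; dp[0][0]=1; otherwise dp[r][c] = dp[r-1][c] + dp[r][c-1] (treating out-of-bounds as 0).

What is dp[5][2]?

r\c   0   1   2   3   4   5
  0   1   1   1   1   1   1
  1   1   2   3   4   5   6
  2   1   3   6  10  15  21
  3   1   0   6  16  31  52
  4   1   1   7  23  54 106
  5   1   2   9  32  86 192

9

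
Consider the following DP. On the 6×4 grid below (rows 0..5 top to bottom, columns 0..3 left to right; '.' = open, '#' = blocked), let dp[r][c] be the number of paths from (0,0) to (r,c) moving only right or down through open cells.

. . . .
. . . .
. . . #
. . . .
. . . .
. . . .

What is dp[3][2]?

r\c   0   1   2   3
  0   1   1   1   1
  1   1   2   3   4
  2   1   3   6   0
  3   1   4  10  10
  4   1   5  15  25
  5   1   6  21  46

10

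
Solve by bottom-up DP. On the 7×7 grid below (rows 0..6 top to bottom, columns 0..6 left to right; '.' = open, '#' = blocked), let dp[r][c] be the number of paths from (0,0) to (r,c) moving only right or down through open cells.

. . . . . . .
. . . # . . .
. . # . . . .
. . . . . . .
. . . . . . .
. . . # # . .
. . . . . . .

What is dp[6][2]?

22

r\c   0   1   2   3   4   5   6
  0   1   1   1   1   1   1   1
  1   1   2   3   0   1   2   3
  2   1   3   0   0   1   3   6
  3   1   4   4   4   5   8  14
  4   1   5   9  13  18  26  40
  5   1   6  15   0   0  26  66
  6   1   7  22  22  22  48 114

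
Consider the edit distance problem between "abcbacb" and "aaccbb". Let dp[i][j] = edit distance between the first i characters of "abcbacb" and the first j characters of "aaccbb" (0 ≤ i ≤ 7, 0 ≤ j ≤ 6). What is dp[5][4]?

3

   ''  a  a  c  c  b  b
''  0  1  2  3  4  5  6
 a  1  0  1  2  3  4  5
 b  2  1  1  2  3  3  4
 c  3  2  2  1  2  3  4
 b  4  3  3  2  2  2  3
 a  5  4  3  3  3  3  3
 c  6  5  4  3  3  4  4
 b  7  6  5  4  4  3  4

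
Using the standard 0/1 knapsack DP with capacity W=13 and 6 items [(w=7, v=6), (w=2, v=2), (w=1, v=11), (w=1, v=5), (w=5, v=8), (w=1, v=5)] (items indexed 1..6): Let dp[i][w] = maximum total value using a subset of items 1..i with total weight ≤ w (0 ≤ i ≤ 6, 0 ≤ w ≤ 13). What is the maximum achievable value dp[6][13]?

31

i\w   0   1   2   3   4   5   6   7   8   9  10  11  12  13
  0   0   0   0   0   0   0   0   0   0   0   0   0   0   0
  1   0   0   0   0   0   0   0   6   6   6   6   6   6   6
  2   0   0   2   2   2   2   2   6   6   8   8   8   8   8
  3   0  11  11  13  13  13  13  13  17  17  19  19  19  19
  4   0  11  16  16  18  18  18  18  18  22  22  24  24  24
  5   0  11  16  16  18  18  19  24  24  26  26  26  26  26
  6   0  11  16  21  21  23  23  24  29  29  31  31  31  31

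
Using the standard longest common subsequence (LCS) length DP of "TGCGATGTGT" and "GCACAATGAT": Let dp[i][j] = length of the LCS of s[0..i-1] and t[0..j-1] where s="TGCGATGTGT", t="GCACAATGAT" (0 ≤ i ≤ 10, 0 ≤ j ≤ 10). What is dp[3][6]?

   ''  G  C  A  C  A  A  T  G  A  T
''  0  0  0  0  0  0  0  0  0  0  0
 T  0  0  0  0  0  0  0  1  1  1  1
 G  0  1  1  1  1  1  1  1  2  2  2
 C  0  1  2  2  2  2  2  2  2  2  2
 G  0  1  2  2  2  2  2  2  3  3  3
 A  0  1  2  3  3  3  3  3  3  4  4
 T  0  1  2  3  3  3  3  4  4  4  5
 G  0  1  2  3  3  3  3  4  5  5  5
 T  0  1  2  3  3  3  3  4  5  5  6
 G  0  1  2  3  3  3  3  4  5  5  6
 T  0  1  2  3  3  3  3  4  5  5  6

2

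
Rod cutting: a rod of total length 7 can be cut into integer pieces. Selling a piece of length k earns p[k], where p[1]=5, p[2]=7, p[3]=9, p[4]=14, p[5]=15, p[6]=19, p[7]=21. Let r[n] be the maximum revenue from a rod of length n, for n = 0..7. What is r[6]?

   n    0    1    2    3    4    5    6    7
r[n]    0    5   10   15   20   25   30   35

30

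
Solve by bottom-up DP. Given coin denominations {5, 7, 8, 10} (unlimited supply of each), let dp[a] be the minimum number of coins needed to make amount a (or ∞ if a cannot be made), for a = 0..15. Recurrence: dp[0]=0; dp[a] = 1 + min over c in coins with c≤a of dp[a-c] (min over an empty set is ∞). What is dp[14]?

 a  0  1  2  3  4  5  6  7  8  9 10 11 12 13 14 15
dp  0  -  -  -  -  1  -  1  1  -  1  -  2  2  2  2
(- denotes ∞ / unreachable)

2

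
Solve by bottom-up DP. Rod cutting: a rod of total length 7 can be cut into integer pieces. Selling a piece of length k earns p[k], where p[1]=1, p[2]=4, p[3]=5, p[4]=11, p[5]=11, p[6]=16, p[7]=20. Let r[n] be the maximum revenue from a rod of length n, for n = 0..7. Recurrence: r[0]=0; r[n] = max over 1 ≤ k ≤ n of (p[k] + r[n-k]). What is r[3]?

   n    0    1    2    3    4    5    6    7
r[n]    0    1    4    5   11   12   16   20

5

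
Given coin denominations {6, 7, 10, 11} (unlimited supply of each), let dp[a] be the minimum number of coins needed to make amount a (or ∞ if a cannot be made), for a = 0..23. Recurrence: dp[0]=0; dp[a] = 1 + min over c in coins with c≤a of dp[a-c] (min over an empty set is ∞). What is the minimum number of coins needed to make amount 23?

 a  0  1  2  3  4  5  6  7  8  9 10 11 12 13 14 15 16 17 18 19 20 21 22 23
dp  0  -  -  -  -  -  1  1  -  -  1  1  2  2  2  -  2  2  2  3  2  2  2  3
(- denotes ∞ / unreachable)

3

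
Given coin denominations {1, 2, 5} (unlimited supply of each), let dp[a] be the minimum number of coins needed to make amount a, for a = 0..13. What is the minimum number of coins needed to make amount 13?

4

 a  0  1  2  3  4  5  6  7  8  9 10 11 12 13
dp  0  1  1  2  2  1  2  2  3  3  2  3  3  4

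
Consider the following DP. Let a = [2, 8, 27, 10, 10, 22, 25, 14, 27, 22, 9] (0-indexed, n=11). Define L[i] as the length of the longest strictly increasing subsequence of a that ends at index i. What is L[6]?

5

   i    0    1    2    3    4    5    6    7    8    9   10
a[i]    2    8   27   10   10   22   25   14   27   22    9
L[i]    1    2    3    3    3    4    5    4    6    5    3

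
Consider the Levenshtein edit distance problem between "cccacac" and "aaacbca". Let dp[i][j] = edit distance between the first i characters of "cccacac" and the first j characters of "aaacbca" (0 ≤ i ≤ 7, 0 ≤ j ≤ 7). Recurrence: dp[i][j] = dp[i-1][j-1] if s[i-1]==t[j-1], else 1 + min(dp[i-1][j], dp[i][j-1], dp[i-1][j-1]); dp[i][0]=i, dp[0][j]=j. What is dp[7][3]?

   ''  a  a  a  c  b  c  a
''  0  1  2  3  4  5  6  7
 c  1  1  2  3  3  4  5  6
 c  2  2  2  3  3  4  4  5
 c  3  3  3  3  3  4  4  5
 a  4  3  3  3  4  4  5  4
 c  5  4  4  4  3  4  4  5
 a  6  5  4  4  4  4  5  4
 c  7  6  5  5  4  5  4  5

5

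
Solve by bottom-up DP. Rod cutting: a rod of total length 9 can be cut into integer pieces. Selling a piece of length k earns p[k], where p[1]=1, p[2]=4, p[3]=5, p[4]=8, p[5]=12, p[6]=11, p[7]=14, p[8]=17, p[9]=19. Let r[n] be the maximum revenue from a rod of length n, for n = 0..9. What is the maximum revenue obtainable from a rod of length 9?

   n    0    1    2    3    4    5    6    7    8    9
r[n]    0    1    4    5    8   12   13   16   17   20

20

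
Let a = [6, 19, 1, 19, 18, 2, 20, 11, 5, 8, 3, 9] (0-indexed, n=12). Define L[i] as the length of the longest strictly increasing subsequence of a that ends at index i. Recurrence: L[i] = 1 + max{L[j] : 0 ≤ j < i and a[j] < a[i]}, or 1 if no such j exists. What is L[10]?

3

   i    0    1    2    3    4    5    6    7    8    9   10   11
a[i]    6   19    1   19   18    2   20   11    5    8    3    9
L[i]    1    2    1    2    2    2    3    3    3    4    3    5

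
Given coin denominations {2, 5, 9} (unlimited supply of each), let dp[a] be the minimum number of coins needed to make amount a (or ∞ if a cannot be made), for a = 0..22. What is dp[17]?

4

 a  0  1  2  3  4  5  6  7  8  9 10 11 12 13 14 15 16 17 18 19 20 21 22
dp  0  -  1  -  2  1  3  2  4  1  2  2  3  3  2  3  3  4  2  3  3  4  4
(- denotes ∞ / unreachable)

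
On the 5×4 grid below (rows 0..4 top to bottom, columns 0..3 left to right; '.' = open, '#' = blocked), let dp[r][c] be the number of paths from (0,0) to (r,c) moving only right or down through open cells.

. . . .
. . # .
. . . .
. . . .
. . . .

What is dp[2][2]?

3

r\c   0   1   2   3
  0   1   1   1   1
  1   1   2   0   1
  2   1   3   3   4
  3   1   4   7  11
  4   1   5  12  23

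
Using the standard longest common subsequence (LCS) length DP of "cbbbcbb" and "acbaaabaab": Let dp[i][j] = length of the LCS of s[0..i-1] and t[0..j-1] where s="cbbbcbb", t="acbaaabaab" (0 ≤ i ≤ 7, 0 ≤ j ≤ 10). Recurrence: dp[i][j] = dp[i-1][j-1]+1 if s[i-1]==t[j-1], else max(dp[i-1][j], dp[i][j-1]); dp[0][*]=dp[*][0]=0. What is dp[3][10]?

   ''  a  c  b  a  a  a  b  a  a  b
''  0  0  0  0  0  0  0  0  0  0  0
 c  0  0  1  1  1  1  1  1  1  1  1
 b  0  0  1  2  2  2  2  2  2  2  2
 b  0  0  1  2  2  2  2  3  3  3  3
 b  0  0  1  2  2  2  2  3  3  3  4
 c  0  0  1  2  2  2  2  3  3  3  4
 b  0  0  1  2  2  2  2  3  3  3  4
 b  0  0  1  2  2  2  2  3  3  3  4

3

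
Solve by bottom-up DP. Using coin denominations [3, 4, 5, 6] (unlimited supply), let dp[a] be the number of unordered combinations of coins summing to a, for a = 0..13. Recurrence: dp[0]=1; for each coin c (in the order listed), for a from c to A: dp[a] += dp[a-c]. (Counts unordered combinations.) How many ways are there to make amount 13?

4

after  coin     0     1     2     3     4     5     6     7     8     9    10    11    12    13
          3     1     0     0     1     0     0     1     0     0     1     0     0     1     0
          4     1     0     0     1     1     0     1     1     1     1     1     1     2     1
          5     1     0     0     1     1     1     1     1     2     2     2     2     3     3
          6     1     0     0     1     1     1     2     1     2     3     3     3     5     4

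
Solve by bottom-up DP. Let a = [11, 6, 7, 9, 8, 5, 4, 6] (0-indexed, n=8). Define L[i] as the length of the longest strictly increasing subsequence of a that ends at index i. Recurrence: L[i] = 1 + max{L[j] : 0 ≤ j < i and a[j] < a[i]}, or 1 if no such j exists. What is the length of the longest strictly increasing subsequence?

   i    0    1    2    3    4    5    6    7
a[i]   11    6    7    9    8    5    4    6
L[i]    1    1    2    3    3    1    1    2

3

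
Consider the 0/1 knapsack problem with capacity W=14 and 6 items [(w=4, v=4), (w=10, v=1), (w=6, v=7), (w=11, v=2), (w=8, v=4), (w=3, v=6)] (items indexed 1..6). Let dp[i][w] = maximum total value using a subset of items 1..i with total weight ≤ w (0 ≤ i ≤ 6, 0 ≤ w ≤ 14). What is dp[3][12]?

11

i\w   0   1   2   3   4   5   6   7   8   9  10  11  12  13  14
  0   0   0   0   0   0   0   0   0   0   0   0   0   0   0   0
  1   0   0   0   0   4   4   4   4   4   4   4   4   4   4   4
  2   0   0   0   0   4   4   4   4   4   4   4   4   4   4   5
  3   0   0   0   0   4   4   7   7   7   7  11  11  11  11  11
  4   0   0   0   0   4   4   7   7   7   7  11  11  11  11  11
  5   0   0   0   0   4   4   7   7   7   7  11  11  11  11  11
  6   0   0   0   6   6   6   7  10  10  13  13  13  13  17  17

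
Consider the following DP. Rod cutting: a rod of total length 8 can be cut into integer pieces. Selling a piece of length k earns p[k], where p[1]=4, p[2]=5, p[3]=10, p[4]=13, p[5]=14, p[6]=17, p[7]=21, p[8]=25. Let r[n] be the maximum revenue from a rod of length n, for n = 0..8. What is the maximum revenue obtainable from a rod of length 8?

32

   n    0    1    2    3    4    5    6    7    8
r[n]    0    4    8   12   16   20   24   28   32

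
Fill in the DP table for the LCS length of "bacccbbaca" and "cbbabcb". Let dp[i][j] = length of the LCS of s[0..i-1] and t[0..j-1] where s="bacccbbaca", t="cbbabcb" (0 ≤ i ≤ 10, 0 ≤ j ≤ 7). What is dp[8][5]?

4

   ''  c  b  b  a  b  c  b
''  0  0  0  0  0  0  0  0
 b  0  0  1  1  1  1  1  1
 a  0  0  1  1  2  2  2  2
 c  0  1  1  1  2  2  3  3
 c  0  1  1  1  2  2  3  3
 c  0  1  1  1  2  2  3  3
 b  0  1  2  2  2  3  3  4
 b  0  1  2  3  3  3  3  4
 a  0  1  2  3  4  4  4  4
 c  0  1  2  3  4  4  5  5
 a  0  1  2  3  4  4  5  5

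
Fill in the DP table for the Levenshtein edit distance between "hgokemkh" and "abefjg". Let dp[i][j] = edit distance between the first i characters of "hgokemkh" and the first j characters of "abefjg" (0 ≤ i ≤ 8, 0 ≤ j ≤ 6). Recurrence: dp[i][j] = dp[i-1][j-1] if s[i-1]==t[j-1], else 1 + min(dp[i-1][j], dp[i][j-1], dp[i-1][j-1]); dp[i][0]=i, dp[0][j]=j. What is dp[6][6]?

   ''  a  b  e  f  j  g
''  0  1  2  3  4  5  6
 h  1  1  2  3  4  5  6
 g  2  2  2  3  4  5  5
 o  3  3  3  3  4  5  6
 k  4  4  4  4  4  5  6
 e  5  5  5  4  5  5  6
 m  6  6  6  5  5  6  6
 k  7  7  7  6  6  6  7
 h  8  8  8  7  7  7  7

6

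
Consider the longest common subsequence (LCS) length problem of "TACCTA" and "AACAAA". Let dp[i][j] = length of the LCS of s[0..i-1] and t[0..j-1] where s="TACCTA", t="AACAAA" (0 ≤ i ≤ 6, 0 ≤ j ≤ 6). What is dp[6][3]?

2

   ''  A  A  C  A  A  A
''  0  0  0  0  0  0  0
 T  0  0  0  0  0  0  0
 A  0  1  1  1  1  1  1
 C  0  1  1  2  2  2  2
 C  0  1  1  2  2  2  2
 T  0  1  1  2  2  2  2
 A  0  1  2  2  3  3  3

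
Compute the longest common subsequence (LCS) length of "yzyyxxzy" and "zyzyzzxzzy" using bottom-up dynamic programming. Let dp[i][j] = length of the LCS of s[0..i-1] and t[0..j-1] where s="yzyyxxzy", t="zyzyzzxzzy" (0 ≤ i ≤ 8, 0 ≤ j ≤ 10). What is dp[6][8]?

4

   ''  z  y  z  y  z  z  x  z  z  y
''  0  0  0  0  0  0  0  0  0  0  0
 y  0  0  1  1  1  1  1  1  1  1  1
 z  0  1  1  2  2  2  2  2  2  2  2
 y  0  1  2  2  3  3  3  3  3  3  3
 y  0  1  2  2  3  3  3  3  3  3  4
 x  0  1  2  2  3  3  3  4  4  4  4
 x  0  1  2  2  3  3  3  4  4  4  4
 z  0  1  2  3  3  4  4  4  5  5  5
 y  0  1  2  3  4  4  4  4  5  5  6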